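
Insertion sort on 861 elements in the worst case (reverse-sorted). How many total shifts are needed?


In the worst case (reverse-sorted), each element shifts past all previous:
  Element 1: 1 shifts
  Element 2: 2 shifts
  Element 3: 3 shifts
  Element 4: 4 shifts
  Element 5: 5 shifts
  ...
  Element 860: 860 shifts
Total = 1 + 2 + ... + 860
= 861*(861-1)/2 = 370230


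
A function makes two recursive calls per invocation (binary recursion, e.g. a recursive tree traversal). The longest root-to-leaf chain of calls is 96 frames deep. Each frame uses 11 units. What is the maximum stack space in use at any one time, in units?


Binary recursion: the two calls run one after the other, so only one root-to-leaf chain of frames is on the stack at a time.
Maximum depth (longest chain) = 96 frames
Each frame = 11 units
Max stack space = 96 * 11 = 1056


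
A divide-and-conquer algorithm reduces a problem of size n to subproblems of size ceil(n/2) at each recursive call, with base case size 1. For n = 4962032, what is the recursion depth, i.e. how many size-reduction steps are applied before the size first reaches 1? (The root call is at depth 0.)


Each step divides the size by 2 (rounding up); after k steps the size is ceil(n/2^k), which equals 1 exactly when 2^k >= n.
So the depth is the smallest k with 2^k >= 4962032, i.e. ceil(log_2(4962032)).
2^22 = 4194304 < 4962032 <= 8388608 = 2^23
Recursion depth = 23


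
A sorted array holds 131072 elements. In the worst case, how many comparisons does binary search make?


Halving sequence: 131072 -> 65536 -> 32768 -> 16384 -> 8192 -> 4096 -> 2048 -> 1024 -> 512 -> 256 -> 128 -> 64 -> 32 -> 16 -> 8 -> 4 -> 2 -> 1
Number of halvings = 17
Max comparisons = 17 + 1 = 18


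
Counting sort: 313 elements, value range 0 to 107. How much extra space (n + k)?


n = 313 (output array)
k = 108 (count array for 108 distinct values)
Extra space = 313 + 108 = 421


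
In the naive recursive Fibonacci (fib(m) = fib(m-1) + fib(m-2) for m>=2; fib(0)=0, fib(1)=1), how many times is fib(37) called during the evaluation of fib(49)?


Let N(m) = number of times fib(m) is called while evaluating fib(49).
N(49) = 1 (the initial call).
N(48) = 1 (only fib(49) calls it).
For 1 <= m <= 47: fib(m) is called by fib(m+1) and fib(m+2), so
  N(m) = N(m+1) + N(m+2).
fib(0) is called only by fib(2), so N(0) = N(2).
Walk down from m=49:
  N(49)=1, N(48)=1, N(47)=2, N(46)=3, N(45)=5, N(44)=8, N(43)=13, N(42)=21, N(41)=34, N(40)=55, N(39)=89, N(38)=144, N(37)=233
N(37) = 233


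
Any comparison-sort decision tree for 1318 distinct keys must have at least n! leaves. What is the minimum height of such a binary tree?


A binary decision tree of height h has at most 2^h leaves and needs at least n! of them, so h >= ceil(log2(n!)).
1318! is far too large to multiply out, so use Stirling's series:
  ln(n!) ~ n ln n - n + (1/2) ln(2 pi n) + 1/(12n)  (error below 1/(360 n^3), negligible here)
  ln(1318) = 7.1838707
  n ln n = 1318 * 7.1838707 = 9468.3416
  (1/2) ln(2 pi * 1318) = (1/2) ln(8281.2382) = 4.5109
  1/(12*1318) = 0.0001
  ln(1318!) ~ 9468.3416 - 1318 + 4.5109 + 0.0001 = 8154.8526
Convert to base 2: log2(1318!) = 8154.8526 / ln 2 = 8154.8526 / 0.69314718 = 11764.9654
ceil(11764.9654) = 11765


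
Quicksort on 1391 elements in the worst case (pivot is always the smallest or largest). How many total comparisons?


In the worst case, each partition step picks the worst pivot:
  Partition 1: 1390 comparisons (n-1 elements to compare)
  Partition 2: 1389 comparisons
  Partition 3: 1388 comparisons
  Partition 4: 1387 comparisons
  Partition 5: 1386 comparisons
  ...
  Last partition: 0 comparisons
Total = (n-1) + (n-2) + ... + 1 + 0 = n*(n-1)/2
= 1391*1390/2 = 966745


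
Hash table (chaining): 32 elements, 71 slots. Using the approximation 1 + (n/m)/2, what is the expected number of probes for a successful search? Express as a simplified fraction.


Computing expected probes:
alpha = 32/71
= 1 + alpha/2
= 1 + 32/(2*71)
= (2*71 + 32) / (2*71)
= 174/142 = 87/71


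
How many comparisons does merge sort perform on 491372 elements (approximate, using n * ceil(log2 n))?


Recursion depth: ceil(log2(491372)) = 19
Each recursion level merges n = 491372 elements
Total = 491372 * 19 = 9336068


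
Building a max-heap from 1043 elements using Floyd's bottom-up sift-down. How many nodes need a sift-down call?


In a heap of 1043 elements (0-indexed array):
  Last element index: 1042
  Parent of last element: floor((1042 - 1) / 2) = 520
  Internal nodes: indices 0 to 520
  Count = floor(1043/2) = 521


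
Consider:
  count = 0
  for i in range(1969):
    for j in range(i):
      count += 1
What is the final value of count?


For each i, the inner loop runs i times:
  i=0: inner runs 0 times
  i=1: inner runs 1 time
  i=2: inner runs 2 times
  i=3: inner runs 3 times
  i=4: inner runs 4 times
  i=5: inner runs 5 times
  i=6: inner runs 6 times
  i=7: inner runs 7 times
  ...
Total = 0 + 1 + 2 + ... + 1968 = 1969*(1969-1)/2 = 1937496


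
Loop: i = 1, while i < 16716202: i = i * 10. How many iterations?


i multiplies by 10 each step:
i = 1 -> 10 -> 100 -> 1000 -> 10000 -> 100000 -> 1000000 -> 10000000 -> 100000000 (stop)
Iterations = ceil(log_10(16716202)) = 8


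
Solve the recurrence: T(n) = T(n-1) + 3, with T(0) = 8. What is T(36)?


Unrolling the recurrence:
T(36) = T(35) + 3
       = T(34) + 3 + 3
       = T(33) + 3*3
       ...
       = T(0) + 3*36
       = 8 + 108 = 116


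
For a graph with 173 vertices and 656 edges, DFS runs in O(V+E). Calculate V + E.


A full DFS traversal visits each vertex once and examines each edge once.
V = 173
E = 656
Sum = 173 + 656 = 829


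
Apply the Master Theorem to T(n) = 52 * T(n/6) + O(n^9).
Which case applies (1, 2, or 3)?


The Master Theorem: T(n) = a*T(n/b) + O(n^c)
  a = 52, b = 6, c = 9
log_b(a) = log_6(52) ~ 2.205
Compare b^c with a: 6^9 = 10077696 > 52, so c > log_b(a).
Since c > log_b(a), Case 3 applies.
T(n) = O(n^9)
Master Theorem case = 3


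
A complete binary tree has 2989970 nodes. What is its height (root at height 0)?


In a complete binary tree, level k holds nodes 2^k .. 2^(k+1)-1 (1-indexed).
Height = floor(log2(n)) = floor(log2(2989970)) = 21
Check: 2^21 = 2097152 <= 2989970 < 4194304 = 2^22


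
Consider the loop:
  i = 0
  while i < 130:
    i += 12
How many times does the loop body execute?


Starting at i = 0, each iteration adds 12.
Iterations until i >= 130:
  Iteration 1: i = 0 -> i = 12
  Iteration 2: i = 12 -> i = 24
  Iteration 3: i = 24 -> i = 36
  Iteration 4: i = 36 -> i = 48
  Iteration 5: i = 48 -> i = 60
  Iteration 6: i = 60 -> i = 72
  Iteration 7: i = 72 -> i = 84
  Iteration 8: i = 84 -> i = 96
  ... continuing ...
Total iterations = ceil(130/12) = 11


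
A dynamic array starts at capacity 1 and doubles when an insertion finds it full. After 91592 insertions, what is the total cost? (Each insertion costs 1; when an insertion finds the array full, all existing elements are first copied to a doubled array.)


Insertion cost: 91592 (one per element)
Resizes occur just before inserting elements 2, 3, 5, 9, ...
Elements copied at each resize: 1 + 2 + 4 + 8 + 16 + 32 + 64 + 128 + 256 + 512 + 1024 + 2048 + 4096 + 8192 + 16384 + 32768 + 65536
Sum of copies = 131071 (geometric series: 2^k - 1)
Total = 91592 + 131071 = 222663


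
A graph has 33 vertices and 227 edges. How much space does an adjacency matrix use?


Adjacency matrix: V x V grid of entries
Space = V^2 = 33^2 = 33 * 33 = 1089


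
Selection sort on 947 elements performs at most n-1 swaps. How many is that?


Each of the 946 passes places one element in its final position.
Pass 1: swap minimum into position 0
Pass 2: swap minimum of remaining into position 1
...
Pass 946: last two elements, one swap
Maximum swaps = 947 - 1 = 946


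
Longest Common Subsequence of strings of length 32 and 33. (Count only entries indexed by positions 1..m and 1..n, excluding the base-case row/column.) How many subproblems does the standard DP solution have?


DP table indexed by positions in both strings.
First string: 32 positions
Second string: 33 positions
Total = 32 * 33 = 1056


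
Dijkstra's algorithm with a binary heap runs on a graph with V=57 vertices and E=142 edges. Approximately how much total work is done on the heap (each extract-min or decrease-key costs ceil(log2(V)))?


Dijkstra with a binary heap: each vertex is extracted once, each edge may relax once.
Each heap operation costs O(log V).
V + E = 57 + 142 = 199
ceil(log2(57)) = 6 (since 2^5 = 32 < 57 <= 64 = 2^6)
Total heap work = (V+E) * ceil(log2(V)) = 199 * 6 = 1194


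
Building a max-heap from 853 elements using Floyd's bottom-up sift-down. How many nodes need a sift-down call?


In a heap of 853 elements (0-indexed array):
  Last element index: 852
  Parent of last element: floor((852 - 1) / 2) = 425
  Internal nodes: indices 0 to 425
  Count = floor(853/2) = 426


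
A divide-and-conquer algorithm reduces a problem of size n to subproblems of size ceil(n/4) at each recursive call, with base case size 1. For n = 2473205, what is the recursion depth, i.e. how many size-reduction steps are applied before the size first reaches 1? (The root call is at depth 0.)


Each step divides the size by 4 (rounding up); after k steps the size is ceil(n/4^k), which equals 1 exactly when 4^k >= n.
So the depth is the smallest k with 4^k >= 2473205, i.e. ceil(log_4(2473205)).
4^10 = 1048576 < 2473205 <= 4194304 = 4^11
Recursion depth = 11


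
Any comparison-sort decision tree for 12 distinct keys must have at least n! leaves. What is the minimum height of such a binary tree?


A binary decision tree of height h has at most 2^h leaves and needs at least n! of them, so h >= ceil(log2(n!)).
Compute 12! as a running product:
  x2 = 2, x3 = 6, x4 = 24, x5 = 120
  x6 = 720, x7 = 5040, x8 = 40320, x9 = 362880
  x10 = 3628800, x11 = 39916800, x12 = 479001600
12! = 479001600
Bracket between powers of 2:
  2^28 = 268435456 < 479001600 <= 536870912 = 2^29
So ceil(log2(12!)) = 29


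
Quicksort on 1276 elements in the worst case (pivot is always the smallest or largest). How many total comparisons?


In the worst case, each partition step picks the worst pivot:
  Partition 1: 1275 comparisons (n-1 elements to compare)
  Partition 2: 1274 comparisons
  Partition 3: 1273 comparisons
  Partition 4: 1272 comparisons
  Partition 5: 1271 comparisons
  ...
  Last partition: 0 comparisons
Total = (n-1) + (n-2) + ... + 1 + 0 = n*(n-1)/2
= 1276*1275/2 = 813450


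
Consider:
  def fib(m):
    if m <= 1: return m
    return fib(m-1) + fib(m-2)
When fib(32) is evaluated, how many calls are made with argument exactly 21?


Let N(m) = number of times fib(m) is called while evaluating fib(32).
N(32) = 1 (the initial call).
N(31) = 1 (only fib(32) calls it).
For 1 <= m <= 30: fib(m) is called by fib(m+1) and fib(m+2), so
  N(m) = N(m+1) + N(m+2).
fib(0) is called only by fib(2), so N(0) = N(2).
Walk down from m=32:
  N(32)=1, N(31)=1, N(30)=2, N(29)=3, N(28)=5, N(27)=8, N(26)=13, N(25)=21, N(24)=34, N(23)=55, N(22)=89, N(21)=144
N(21) = 144


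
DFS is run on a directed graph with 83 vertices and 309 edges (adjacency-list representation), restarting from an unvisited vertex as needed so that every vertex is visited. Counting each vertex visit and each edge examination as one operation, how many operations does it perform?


A full DFS traversal processes each vertex exactly once (push/pop on stack).
Each directed edge is examined once.
V = 83, E = 309
V + E = 392


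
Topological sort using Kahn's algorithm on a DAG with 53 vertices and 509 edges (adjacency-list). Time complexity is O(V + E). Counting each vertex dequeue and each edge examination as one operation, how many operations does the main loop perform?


Kahn's algorithm:
  1. Compute in-degrees: O(V + E)
  2. Process queue: each vertex dequeued once (O(V))
     each edge examined once (O(E))
Total = V + E = 53 + 509 = 562


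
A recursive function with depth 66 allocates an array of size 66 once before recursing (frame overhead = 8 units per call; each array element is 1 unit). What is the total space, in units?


Array allocation: 66 units (allocated once)
Stack frames: 66 deep * 8 per frame = 528 units
Total = 66 + 528 = 594


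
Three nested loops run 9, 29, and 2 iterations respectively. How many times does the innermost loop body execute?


Loop 1 (outermost): 9 iterations
Loop 2 (middle): 29 iterations per outer
Loop 3 (innermost): 2 iterations per middle
Total = 9 * 29 * 2 = 522


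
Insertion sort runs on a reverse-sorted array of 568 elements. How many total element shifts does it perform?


Sum of shifts = 1 + 2 + 3 + ... + 567
= 568 * 567 / 2
= 322056 / 2
= 161028


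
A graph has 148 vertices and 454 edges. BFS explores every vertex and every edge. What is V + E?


A full BFS traversal dequeues each vertex once and examines each edge once.
Vertex visits: 148
Edge visits: 454
V + E = 148 + 454 = 602


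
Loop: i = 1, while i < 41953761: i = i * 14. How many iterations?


i multiplies by 14 each step:
i = 1 -> 14 -> 196 -> 2744 -> 38416 -> 537824 -> 7529536 -> 105413504 (stop)
Iterations = ceil(log_14(41953761)) = 7


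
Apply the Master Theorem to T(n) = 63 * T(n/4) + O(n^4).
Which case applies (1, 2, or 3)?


The Master Theorem: T(n) = a*T(n/b) + O(n^c)
  a = 63, b = 4, c = 4
log_b(a) = log_4(63) ~ 2.989
Compare b^c with a: 4^4 = 256 > 63, so c > log_b(a).
Since c > log_b(a), Case 3 applies.
T(n) = O(n^4)
Master Theorem case = 3


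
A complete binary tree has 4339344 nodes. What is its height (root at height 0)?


In a complete binary tree, level k holds nodes 2^k .. 2^(k+1)-1 (1-indexed).
Height = floor(log2(n)) = floor(log2(4339344)) = 22
Check: 2^22 = 4194304 <= 4339344 < 8388608 = 2^23


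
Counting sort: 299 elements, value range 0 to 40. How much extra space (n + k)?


n = 299 (output array)
k = 41 (count array for 41 distinct values)
Extra space = 299 + 41 = 340


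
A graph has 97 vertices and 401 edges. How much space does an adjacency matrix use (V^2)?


Adjacency matrix: V x V grid of entries
Space = V^2 = 97^2 = 97 * 97 = 9409


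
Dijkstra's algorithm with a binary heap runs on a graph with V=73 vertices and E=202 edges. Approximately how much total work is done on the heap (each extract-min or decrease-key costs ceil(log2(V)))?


Dijkstra with a binary heap: each vertex is extracted once, each edge may relax once.
Each heap operation costs O(log V).
V + E = 73 + 202 = 275
ceil(log2(73)) = 7 (since 2^6 = 64 < 73 <= 128 = 2^7)
Total heap work = (V+E) * ceil(log2(V)) = 275 * 7 = 1925


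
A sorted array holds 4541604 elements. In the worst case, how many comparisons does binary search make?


Halving sequence: 4541604 -> 2270802 -> 1135401 -> 567700 -> 283850 -> 141925 -> 70962 -> 35481 -> 17740 -> 8870 -> 4435 -> 2217 -> 1108 -> 554 -> 277 -> 138 -> 69 -> 34 -> 17 -> 8 -> 4 -> 2 -> 1
Number of halvings = 22
Max comparisons = 22 + 1 = 23


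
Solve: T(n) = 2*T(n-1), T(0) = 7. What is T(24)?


Unrolling:
T(24) = 2*T(23) = 2^2*T(22) = ... = 2^24*T(0)
= 2^24 * 7
= 16777216 * 7 = 117440512


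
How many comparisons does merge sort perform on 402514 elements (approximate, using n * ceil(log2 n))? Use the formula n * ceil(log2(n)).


Recursion depth: ceil(log2(402514)) = 19
Each recursion level merges n = 402514 elements
Total = 402514 * 19 = 7647766


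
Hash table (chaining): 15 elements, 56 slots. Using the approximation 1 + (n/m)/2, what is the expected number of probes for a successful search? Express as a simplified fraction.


Computing expected probes:
alpha = 15/56
= 1 + alpha/2
= 1 + 15/(2*56)
= (2*56 + 15) / (2*56)
= 127/112


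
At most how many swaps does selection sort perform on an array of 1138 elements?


Each of the 1137 passes places one element in its final position.
Pass 1: swap minimum into position 0
Pass 2: swap minimum of remaining into position 1
...
Pass 1137: last two elements, one swap
Maximum swaps = 1138 - 1 = 1137


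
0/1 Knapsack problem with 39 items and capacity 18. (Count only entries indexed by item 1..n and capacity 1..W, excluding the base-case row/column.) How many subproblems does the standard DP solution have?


The DP table is indexed by (item, capacity).
Rows: 39 items
Columns: 18 capacity values (1 to W)
Total subproblems = 39 * 18 = 702


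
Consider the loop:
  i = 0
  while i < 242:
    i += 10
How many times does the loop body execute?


Starting at i = 0, each iteration adds 10.
Iterations until i >= 242:
  Iteration 1: i = 0 -> i = 10
  Iteration 2: i = 10 -> i = 20
  Iteration 3: i = 20 -> i = 30
  Iteration 4: i = 30 -> i = 40
  Iteration 5: i = 40 -> i = 50
  Iteration 6: i = 50 -> i = 60
  Iteration 7: i = 60 -> i = 70
  Iteration 8: i = 70 -> i = 80
  ... continuing ...
Total iterations = ceil(242/10) = 25


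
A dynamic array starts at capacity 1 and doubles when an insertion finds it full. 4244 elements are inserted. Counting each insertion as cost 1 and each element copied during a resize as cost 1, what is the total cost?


n = 4244
Insertion costs: 4244
Resizes copy 1, 2, 4, ... up to the largest power of 2 that is <= n-1 = 4243, i.e. 4096.
Copy costs = 1 + 2 + 4 + 8 + 16 + 32 + 64 + 128 + 256 + 512 + 1024 + 2048 + 4096 = 8191
Total = 4244 + 8191 = 12435


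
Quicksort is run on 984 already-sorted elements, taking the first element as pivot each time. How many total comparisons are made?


Sum of comparisons per partition:
983 + 982 + ... + 1 + 0
= 984 * (984 - 1) / 2
= 984 * 983 / 2
= 483636


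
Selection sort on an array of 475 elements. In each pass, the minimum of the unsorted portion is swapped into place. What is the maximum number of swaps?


Selection sort performs one swap per pass:
  Pass 1: find min in positions 0 to 474, swap with position 0
  Pass 2: find min in positions 1 to 474, swap with position 1
  Pass 3: find min in positions 2 to 474, swap with position 2
  Pass 4: find min in positions 3 to 474, swap with position 3
  Pass 5: find min in positions 4 to 474, swap with position 4
  ... (469 more passes)
Total passes (and swaps) = n - 1 = 475 - 1 = 474


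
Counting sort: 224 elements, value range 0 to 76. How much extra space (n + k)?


n = 224 (output array)
k = 77 (count array for 77 distinct values)
Extra space = 224 + 77 = 301


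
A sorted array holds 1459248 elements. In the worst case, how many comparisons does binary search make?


Halving sequence: 1459248 -> 729624 -> 364812 -> 182406 -> 91203 -> 45601 -> 22800 -> 11400 -> 5700 -> 2850 -> 1425 -> 712 -> 356 -> 178 -> 89 -> 44 -> 22 -> 11 -> 5 -> 2 -> 1
Number of halvings = 20
Max comparisons = 20 + 1 = 21


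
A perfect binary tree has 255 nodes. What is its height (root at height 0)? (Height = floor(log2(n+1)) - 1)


For a perfect binary tree of height h: n = 2^(h+1) - 1, so h = log2(n+1) - 1.
  n + 1 = 256 = 2^8
  log2(256) = 8
  height = 8 - 1 = 7


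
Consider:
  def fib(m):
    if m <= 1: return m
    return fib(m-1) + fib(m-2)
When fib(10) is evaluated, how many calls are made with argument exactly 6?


Let N(m) = number of times fib(m) is called while evaluating fib(10).
N(10) = 1 (the initial call).
N(9) = 1 (only fib(10) calls it).
For 1 <= m <= 8: fib(m) is called by fib(m+1) and fib(m+2), so
  N(m) = N(m+1) + N(m+2).
fib(0) is called only by fib(2), so N(0) = N(2).
Walk down from m=10:
  N(10)=1, N(9)=1, N(8)=2, N(7)=3, N(6)=5
N(6) = 5


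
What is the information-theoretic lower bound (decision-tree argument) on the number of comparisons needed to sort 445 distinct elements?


A binary decision tree of height h has at most 2^h leaves and needs at least n! of them, so h >= ceil(log2(n!)).
445! is far too large to multiply out, so use Stirling's series:
  ln(n!) ~ n ln n - n + (1/2) ln(2 pi n) + 1/(12n)  (error below 1/(360 n^3), negligible here)
  ln(445) = 6.0980743
  n ln n = 445 * 6.0980743 = 2713.6431
  (1/2) ln(2 pi * 445) = (1/2) ln(2796.0175) = 3.9680
  1/(12*445) = 0.0002
  ln(445!) ~ 2713.6431 - 445 + 3.9680 + 0.0002 = 2272.6113
Convert to base 2: log2(445!) = 2272.6113 / ln 2 = 2272.6113 / 0.69314718 = 3278.6851
ceil(3278.6851) = 3279


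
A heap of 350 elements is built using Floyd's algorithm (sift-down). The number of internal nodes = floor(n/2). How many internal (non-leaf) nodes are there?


Leaf nodes occupy roughly half the array.
Sift-down is called for each internal node, starting from the last one.
Internal nodes = floor(n/2) = floor(350/2) = 175


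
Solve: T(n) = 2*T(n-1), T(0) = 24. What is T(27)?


Unrolling:
T(27) = 2*T(26) = 2^2*T(25) = ... = 2^27*T(0)
= 2^27 * 24
= 134217728 * 24 = 3221225472


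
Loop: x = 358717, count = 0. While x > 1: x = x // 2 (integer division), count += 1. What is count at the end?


The variable x halves each step:
x = 358717 -> 179358 -> 89679 -> 44839 -> 22419 -> 11209 -> 5604 -> 2802 -> 1401 -> 700 -> 350 -> 175 -> 87 -> 43 -> 21 -> 10 -> 5 -> 2 -> 1
Number of halvings = floor(log2(358717)) = 18


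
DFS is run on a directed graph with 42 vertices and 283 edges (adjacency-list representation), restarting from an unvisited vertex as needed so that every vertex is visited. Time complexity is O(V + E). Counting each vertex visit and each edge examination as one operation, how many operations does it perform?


A full DFS traversal processes each vertex exactly once (push/pop on stack).
Each directed edge is examined once.
V = 42, E = 283
V + E = 325


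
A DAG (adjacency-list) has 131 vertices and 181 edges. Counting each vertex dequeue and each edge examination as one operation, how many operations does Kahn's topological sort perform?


V = 131 (vertex processing)
E = 181 (edge processing)
V + E = 131 + 181 = 312


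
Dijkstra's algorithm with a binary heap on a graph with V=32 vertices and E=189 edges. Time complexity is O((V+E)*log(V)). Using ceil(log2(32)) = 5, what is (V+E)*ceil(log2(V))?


Dijkstra with a binary heap: each vertex is extracted once, each edge may relax once.
Each heap operation costs O(log V).
V + E = 32 + 189 = 221
ceil(log2(32)) = 5 (since 2^4 = 16 < 32 <= 32 = 2^5)
Total heap work = (V+E) * ceil(log2(V)) = 221 * 5 = 1105


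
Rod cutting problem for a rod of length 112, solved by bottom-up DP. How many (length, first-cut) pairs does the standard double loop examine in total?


For each subproblem length i = 1..112, the inner loop considers i possible first cuts.
Total = 1 + 2 + ... + 112
= 112*(112+1)/2
= 112*113/2 = 6328


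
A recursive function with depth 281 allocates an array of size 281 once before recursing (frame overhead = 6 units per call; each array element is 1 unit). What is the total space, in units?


Array allocation: 281 units (allocated once)
Stack frames: 281 deep * 6 per frame = 1686 units
Total = 281 + 1686 = 1967


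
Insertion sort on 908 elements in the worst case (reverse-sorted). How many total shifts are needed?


In the worst case (reverse-sorted), each element shifts past all previous:
  Element 1: 1 shifts
  Element 2: 2 shifts
  Element 3: 3 shifts
  Element 4: 4 shifts
  Element 5: 5 shifts
  ...
  Element 907: 907 shifts
Total = 1 + 2 + ... + 907
= 908*(908-1)/2 = 411778


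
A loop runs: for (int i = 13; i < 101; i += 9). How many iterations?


Loop starts at i = 13, increments by 9, stops when i >= 101.
Number of iterations = ceil((101 - 13) / 9)
= ceil(88 / 9)
= 10


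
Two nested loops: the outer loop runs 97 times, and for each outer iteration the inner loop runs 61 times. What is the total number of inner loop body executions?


Outer loop: 97 iterations
Inner loop: 61 iterations per outer iteration
Total = 97 * 61 = 5917


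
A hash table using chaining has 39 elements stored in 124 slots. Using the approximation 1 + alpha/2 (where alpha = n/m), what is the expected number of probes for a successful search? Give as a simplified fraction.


Load factor alpha = n/m = 39/124
Expected probes = 1 + alpha/2 = 1 + 39/(2*124)
= 1 + 39/248
= 248/248 + 39/248
= 287/248


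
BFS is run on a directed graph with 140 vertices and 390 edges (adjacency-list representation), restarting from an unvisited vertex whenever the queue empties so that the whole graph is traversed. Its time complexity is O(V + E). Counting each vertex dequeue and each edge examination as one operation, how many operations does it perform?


A full BFS traversal dequeues each vertex exactly once and examines each directed edge exactly once.
V = 140 (vertex processing cost)
E = 390 (edge examination cost)
Total operations proportional to V + E = 140 + 390 = 530


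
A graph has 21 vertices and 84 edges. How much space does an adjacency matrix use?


Adjacency matrix: V x V grid of entries
Space = V^2 = 21^2 = 21 * 21 = 441


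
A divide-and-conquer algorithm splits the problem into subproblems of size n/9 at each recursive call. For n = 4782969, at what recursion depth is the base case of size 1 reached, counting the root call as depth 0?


At each depth, the problem size is divided by 9:
  Depth 0: problem size = 4782969
  Depth 1: problem size = 531441
  Depth 2: problem size = 59049
  Depth 3: problem size = 6561
  Depth 4: problem size = 729
  Depth 5: problem size = 81
  Depth 6: problem size = 9
  Depth 7: problem size = 1 (base case)
The base case is reached at depth log_9(4782969) = 7 (the tree has 8 levels counting depth 0, but the depth asked for is 7).
Recursion depth = 7


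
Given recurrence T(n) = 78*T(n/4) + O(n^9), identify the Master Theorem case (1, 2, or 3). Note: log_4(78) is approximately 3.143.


Master Theorem parameters: a=78, b=4, c=9
log_b(a) = 3.143
Compare b^c with a: 4^9 = 262144 > 78, so c > log_b(a).
Comparing c=9 vs log_b(a)=3.143:
9 > 3.143 => Case 3
Result: T(n) = O(n^9)
Master Theorem case = 3


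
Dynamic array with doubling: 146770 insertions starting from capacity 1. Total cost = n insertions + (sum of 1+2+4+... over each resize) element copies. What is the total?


n = 146770
Insertion costs: 146770
Resizes copy 1, 2, 4, ... up to the largest power of 2 that is <= n-1 = 146769, i.e. 131072.
Copy costs = 1 + 2 + 4 + 8 + 16 + 32 + 64 + 128 + 256 + 512 + 1024 + 2048 + 4096 + 8192 + 16384 + 32768 + 65536 + 131072 = 262143
Total = 146770 + 262143 = 408913


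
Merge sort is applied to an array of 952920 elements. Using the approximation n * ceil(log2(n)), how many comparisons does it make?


Merge sort divides the array into halves recursively.
Number of levels = ceil(log2(952920)) = 20
At each level, approximately n = 952920 comparisons are needed for merging.
Total comparisons ~ n * ceil(log2(n)) = 952920 * 20 = 19058400


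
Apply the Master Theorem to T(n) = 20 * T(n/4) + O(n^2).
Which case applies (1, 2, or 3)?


The Master Theorem: T(n) = a*T(n/b) + O(n^c)
  a = 20, b = 4, c = 2
log_b(a) = log_4(20) ~ 2.161
Compare b^c with a: 4^2 = 16 < 20, so c < log_b(a).
Since c < log_b(a), Case 1 applies.
T(n) = O(n^(log_4 20)) ~ O(n^2.161)
Master Theorem case = 1


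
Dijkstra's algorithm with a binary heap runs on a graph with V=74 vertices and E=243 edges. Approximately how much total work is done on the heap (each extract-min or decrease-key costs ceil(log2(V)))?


Dijkstra with a binary heap: each vertex is extracted once, each edge may relax once.
Each heap operation costs O(log V).
V + E = 74 + 243 = 317
ceil(log2(74)) = 7 (since 2^6 = 64 < 74 <= 128 = 2^7)
Total heap work = (V+E) * ceil(log2(V)) = 317 * 7 = 2219


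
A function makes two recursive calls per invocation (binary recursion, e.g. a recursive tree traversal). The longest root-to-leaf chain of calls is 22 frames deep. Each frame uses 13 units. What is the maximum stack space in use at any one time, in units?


Binary recursion: the two calls run one after the other, so only one root-to-leaf chain of frames is on the stack at a time.
Maximum depth (longest chain) = 22 frames
Each frame = 13 units
Max stack space = 22 * 13 = 286


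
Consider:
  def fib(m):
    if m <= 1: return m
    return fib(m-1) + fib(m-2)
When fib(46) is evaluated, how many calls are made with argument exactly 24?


Let N(m) = number of times fib(m) is called while evaluating fib(46).
N(46) = 1 (the initial call).
N(45) = 1 (only fib(46) calls it).
For 1 <= m <= 44: fib(m) is called by fib(m+1) and fib(m+2), so
  N(m) = N(m+1) + N(m+2).
fib(0) is called only by fib(2), so N(0) = N(2).
Walk down from m=46:
  N(46)=1, N(45)=1, N(44)=2, N(43)=3, N(42)=5, N(41)=8, N(40)=13, N(39)=21, N(38)=34, N(37)=55, N(36)=89, N(35)=144, N(34)=233, N(33)=377, N(32)=610, N(31)=987, N(30)=1597, N(29)=2584, N(28)=4181, N(27)=6765, N(26)=10946, N(25)=17711, N(24)=28657
N(24) = 28657


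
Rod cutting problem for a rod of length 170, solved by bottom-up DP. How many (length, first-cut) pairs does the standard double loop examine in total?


For each subproblem length i = 1..170, the inner loop considers i possible first cuts.
Total = 1 + 2 + ... + 170
= 170*(170+1)/2
= 170*171/2 = 14535


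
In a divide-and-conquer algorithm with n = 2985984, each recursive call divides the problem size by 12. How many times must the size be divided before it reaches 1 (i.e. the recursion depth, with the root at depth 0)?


Number of divisions = log_12(2985984)
Sizes: 2985984 -> 248832 -> 20736 -> 1728 -> 144 -> 12 -> 1 (6 divisions)
Recursion depth = 6


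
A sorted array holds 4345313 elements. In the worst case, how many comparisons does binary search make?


Halving sequence: 4345313 -> 2172656 -> 1086328 -> 543164 -> 271582 -> 135791 -> 67895 -> 33947 -> 16973 -> 8486 -> 4243 -> 2121 -> 1060 -> 530 -> 265 -> 132 -> 66 -> 33 -> 16 -> 8 -> 4 -> 2 -> 1
Number of halvings = 22
Max comparisons = 22 + 1 = 23


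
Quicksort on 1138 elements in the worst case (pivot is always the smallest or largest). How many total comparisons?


In the worst case, each partition step picks the worst pivot:
  Partition 1: 1137 comparisons (n-1 elements to compare)
  Partition 2: 1136 comparisons
  Partition 3: 1135 comparisons
  Partition 4: 1134 comparisons
  Partition 5: 1133 comparisons
  ...
  Last partition: 0 comparisons
Total = (n-1) + (n-2) + ... + 1 + 0 = n*(n-1)/2
= 1138*1137/2 = 646953


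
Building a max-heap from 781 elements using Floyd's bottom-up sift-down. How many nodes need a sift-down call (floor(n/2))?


In a heap of 781 elements (0-indexed array):
  Last element index: 780
  Parent of last element: floor((780 - 1) / 2) = 389
  Internal nodes: indices 0 to 389
  Count = floor(781/2) = 390


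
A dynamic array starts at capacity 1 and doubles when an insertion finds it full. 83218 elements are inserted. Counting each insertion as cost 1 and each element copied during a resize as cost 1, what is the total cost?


n = 83218
Insertion costs: 83218
Resizes copy 1, 2, 4, ... up to the largest power of 2 that is <= n-1 = 83217, i.e. 65536.
Copy costs = 1 + 2 + 4 + 8 + 16 + 32 + 64 + 128 + 256 + 512 + 1024 + 2048 + 4096 + 8192 + 16384 + 32768 + 65536 = 131071
Total = 83218 + 131071 = 214289


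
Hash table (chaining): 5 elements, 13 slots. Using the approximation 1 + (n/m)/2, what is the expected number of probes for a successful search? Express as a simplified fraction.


Computing expected probes:
alpha = 5/13
= 1 + alpha/2
= 1 + 5/(2*13)
= (2*13 + 5) / (2*13)
= 31/26


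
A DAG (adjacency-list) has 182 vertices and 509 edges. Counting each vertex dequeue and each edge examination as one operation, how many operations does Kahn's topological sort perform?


V = 182 (vertex processing)
E = 509 (edge processing)
V + E = 182 + 509 = 691


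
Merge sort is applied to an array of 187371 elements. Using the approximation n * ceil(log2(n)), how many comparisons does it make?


Merge sort divides the array into halves recursively.
Number of levels = ceil(log2(187371)) = 18
At each level, approximately n = 187371 comparisons are needed for merging.
Total comparisons ~ n * ceil(log2(n)) = 187371 * 18 = 3372678


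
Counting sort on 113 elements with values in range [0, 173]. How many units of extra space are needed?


Output array size: 113 (to store sorted result)
Count array size: 174 (one slot per possible value, range 0 to 173)
Total extra space = 113 + 174 = 287


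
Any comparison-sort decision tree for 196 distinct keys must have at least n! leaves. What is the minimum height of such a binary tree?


A binary decision tree of height h has at most 2^h leaves and needs at least n! of them, so h >= ceil(log2(n!)).
196! is far too large to multiply out, so use Stirling's series:
  ln(n!) ~ n ln n - n + (1/2) ln(2 pi n) + 1/(12n)  (error below 1/(360 n^3), negligible here)
  ln(196) = 5.2781147
  n ln n = 196 * 5.2781147 = 1034.5105
  (1/2) ln(2 pi * 196) = (1/2) ln(1231.5043) = 3.5580
  1/(12*196) = 0.0004
  ln(196!) ~ 1034.5105 - 196 + 3.5580 + 0.0004 = 842.0689
Convert to base 2: log2(196!) = 842.0689 / ln 2 = 842.0689 / 0.69314718 = 1214.8486
ceil(1214.8486) = 1215


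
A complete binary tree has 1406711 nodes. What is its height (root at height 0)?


In a complete binary tree, level k holds nodes 2^k .. 2^(k+1)-1 (1-indexed).
Height = floor(log2(n)) = floor(log2(1406711)) = 20
Check: 2^20 = 1048576 <= 1406711 < 2097152 = 2^21


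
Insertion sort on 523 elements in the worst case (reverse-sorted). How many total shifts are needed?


In the worst case (reverse-sorted), each element shifts past all previous:
  Element 1: 1 shifts
  Element 2: 2 shifts
  Element 3: 3 shifts
  Element 4: 4 shifts
  Element 5: 5 shifts
  ...
  Element 522: 522 shifts
Total = 1 + 2 + ... + 522
= 523*(523-1)/2 = 136503


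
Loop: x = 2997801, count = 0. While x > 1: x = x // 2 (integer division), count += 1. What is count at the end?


The variable x halves each step:
x = 2997801 -> 1498900 -> 749450 -> 374725 -> 187362 -> 93681 -> 46840 -> 23420 -> 11710 -> 5855 -> 2927 -> 1463 -> 731 -> 365 -> 182 -> 91 -> 45 -> 22 -> 11 -> 5 -> 2 -> 1
Number of halvings = floor(log2(2997801)) = 21


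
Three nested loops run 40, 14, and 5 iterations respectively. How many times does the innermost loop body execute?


Loop 1 (outermost): 40 iterations
Loop 2 (middle): 14 iterations per outer
Loop 3 (innermost): 5 iterations per middle
Total = 40 * 14 * 5 = 2800


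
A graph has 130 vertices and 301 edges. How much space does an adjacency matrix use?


Adjacency matrix: V x V grid of entries
Space = V^2 = 130^2 = 130 * 130 = 16900


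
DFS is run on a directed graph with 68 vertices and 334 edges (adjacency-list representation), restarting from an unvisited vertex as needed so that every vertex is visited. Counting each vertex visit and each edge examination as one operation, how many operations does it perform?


A full DFS traversal processes each vertex exactly once (push/pop on stack).
Each directed edge is examined once.
V = 68, E = 334
V + E = 402


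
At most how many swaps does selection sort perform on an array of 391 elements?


Each of the 390 passes places one element in its final position.
Pass 1: swap minimum into position 0
Pass 2: swap minimum of remaining into position 1
...
Pass 390: last two elements, one swap
Maximum swaps = 391 - 1 = 390


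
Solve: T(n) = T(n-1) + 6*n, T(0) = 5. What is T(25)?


Expanding the recurrence:
T(25) = T(24) + 6*25
       = T(23) + 6*24 + 6*25
       ...
       = T(0) + 6*(1 + 2 + ... + 25)
       = 5 + 6 * 25*26/2
       = 5 + 6 * 325
       = 5 + 1950 = 1955


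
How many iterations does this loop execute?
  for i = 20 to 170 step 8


The loop variable i takes values starting at 20 and increments by 8 each iteration.
Sequence: i = 20, 28, 36, 44, 52, 60, 68, 76, 84, ...
The upper bound 170 is inclusive, so the count is floor((last - first) / step) + 1:
floor((170 - 20) / 8) + 1 = floor(150/8) + 1 = 18 + 1 = 19


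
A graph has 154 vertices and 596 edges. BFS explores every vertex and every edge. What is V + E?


A full BFS traversal dequeues each vertex once and examines each edge once.
Vertex visits: 154
Edge visits: 596
V + E = 154 + 596 = 750


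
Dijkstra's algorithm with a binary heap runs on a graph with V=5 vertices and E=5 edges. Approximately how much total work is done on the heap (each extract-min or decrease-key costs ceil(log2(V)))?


Dijkstra with a binary heap: each vertex is extracted once, each edge may relax once.
Each heap operation costs O(log V).
V + E = 5 + 5 = 10
ceil(log2(5)) = 3 (since 2^2 = 4 < 5 <= 8 = 2^3)
Total heap work = (V+E) * ceil(log2(V)) = 10 * 3 = 30


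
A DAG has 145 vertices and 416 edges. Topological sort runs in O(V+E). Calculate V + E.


V = 145 (vertex processing)
E = 416 (edge processing)
V + E = 145 + 416 = 561


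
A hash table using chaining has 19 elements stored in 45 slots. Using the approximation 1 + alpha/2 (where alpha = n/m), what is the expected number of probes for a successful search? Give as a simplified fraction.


Load factor alpha = n/m = 19/45
Expected probes = 1 + alpha/2 = 1 + 19/(2*45)
= 1 + 19/90
= 90/90 + 19/90
= 109/90


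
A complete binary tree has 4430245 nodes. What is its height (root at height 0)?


In a complete binary tree, level k holds nodes 2^k .. 2^(k+1)-1 (1-indexed).
Height = floor(log2(n)) = floor(log2(4430245)) = 22
Check: 2^22 = 4194304 <= 4430245 < 8388608 = 2^23


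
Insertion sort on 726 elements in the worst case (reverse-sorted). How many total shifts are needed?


In the worst case (reverse-sorted), each element shifts past all previous:
  Element 1: 1 shifts
  Element 2: 2 shifts
  Element 3: 3 shifts
  Element 4: 4 shifts
  Element 5: 5 shifts
  ...
  Element 725: 725 shifts
Total = 1 + 2 + ... + 725
= 726*(726-1)/2 = 263175


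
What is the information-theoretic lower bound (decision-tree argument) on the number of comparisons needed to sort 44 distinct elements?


A binary decision tree of height h has at most 2^h leaves and needs at least n! of them, so h >= ceil(log2(n!)).
44! is far too large to multiply out, so use Stirling's series:
  ln(n!) ~ n ln n - n + (1/2) ln(2 pi n) + 1/(12n)  (error below 1/(360 n^3), negligible here)
  ln(44) = 3.7841896
  n ln n = 44 * 3.7841896 = 166.5043
  (1/2) ln(2 pi * 44) = (1/2) ln(276.4602) = 2.8110
  1/(12*44) = 0.0019
  ln(44!) ~ 166.5043 - 44 + 2.8110 + 0.0019 = 125.3172
Convert to base 2: log2(44!) = 125.3172 / ln 2 = 125.3172 / 0.69314718 = 180.7945
ceil(180.7945) = 181


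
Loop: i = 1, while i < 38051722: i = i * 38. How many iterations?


i multiplies by 38 each step:
i = 1 -> 38 -> 1444 -> 54872 -> 2085136 -> 79235168 (stop)
Iterations = ceil(log_38(38051722)) = 5


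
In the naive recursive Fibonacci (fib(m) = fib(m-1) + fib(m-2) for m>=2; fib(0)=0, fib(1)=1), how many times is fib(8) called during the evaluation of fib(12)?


Let N(m) = number of times fib(m) is called while evaluating fib(12).
N(12) = 1 (the initial call).
N(11) = 1 (only fib(12) calls it).
For 1 <= m <= 10: fib(m) is called by fib(m+1) and fib(m+2), so
  N(m) = N(m+1) + N(m+2).
fib(0) is called only by fib(2), so N(0) = N(2).
Walk down from m=12:
  N(12)=1, N(11)=1, N(10)=2, N(9)=3, N(8)=5
N(8) = 5


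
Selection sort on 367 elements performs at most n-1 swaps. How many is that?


Each of the 366 passes places one element in its final position.
Pass 1: swap minimum into position 0
Pass 2: swap minimum of remaining into position 1
...
Pass 366: last two elements, one swap
Maximum swaps = 367 - 1 = 366


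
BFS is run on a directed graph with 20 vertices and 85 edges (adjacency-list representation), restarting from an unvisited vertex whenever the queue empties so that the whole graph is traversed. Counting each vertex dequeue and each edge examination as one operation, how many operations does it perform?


A full BFS traversal dequeues each vertex exactly once and examines each directed edge exactly once.
V = 20 (vertex processing cost)
E = 85 (edge examination cost)
Total operations proportional to V + E = 20 + 85 = 105
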